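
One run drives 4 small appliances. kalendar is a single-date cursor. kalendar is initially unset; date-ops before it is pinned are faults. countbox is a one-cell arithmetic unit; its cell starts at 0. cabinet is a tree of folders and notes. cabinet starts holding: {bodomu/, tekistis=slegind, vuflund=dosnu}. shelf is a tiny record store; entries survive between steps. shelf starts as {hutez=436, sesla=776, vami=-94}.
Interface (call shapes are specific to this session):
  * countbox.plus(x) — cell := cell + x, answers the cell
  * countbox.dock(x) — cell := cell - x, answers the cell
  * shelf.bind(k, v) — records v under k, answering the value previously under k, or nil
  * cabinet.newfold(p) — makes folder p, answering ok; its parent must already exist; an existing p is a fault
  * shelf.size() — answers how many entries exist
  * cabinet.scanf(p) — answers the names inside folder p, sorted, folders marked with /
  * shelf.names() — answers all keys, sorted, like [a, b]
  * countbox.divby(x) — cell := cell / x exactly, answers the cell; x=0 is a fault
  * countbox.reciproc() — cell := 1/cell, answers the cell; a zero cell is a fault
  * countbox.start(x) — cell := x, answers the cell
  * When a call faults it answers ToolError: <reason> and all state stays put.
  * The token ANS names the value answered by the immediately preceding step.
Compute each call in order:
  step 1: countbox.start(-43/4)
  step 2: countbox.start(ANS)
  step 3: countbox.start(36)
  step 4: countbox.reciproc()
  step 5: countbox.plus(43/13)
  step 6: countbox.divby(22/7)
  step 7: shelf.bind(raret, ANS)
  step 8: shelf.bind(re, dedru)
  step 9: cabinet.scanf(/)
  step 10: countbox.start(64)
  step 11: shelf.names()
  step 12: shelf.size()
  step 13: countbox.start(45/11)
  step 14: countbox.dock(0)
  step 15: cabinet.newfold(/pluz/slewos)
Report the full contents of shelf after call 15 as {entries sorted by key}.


Answer: {hutez=436, raret=10927/10296, re=dedru, sesla=776, vami=-94}

Derivation:
% 1. countbox.start(x='-43/4') : -43/4
% 2. countbox.start(x='ANS') : -43/4
% 3. countbox.start(x='36') : 36
% 4. countbox.reciproc() : 1/36
% 5. countbox.plus(x='43/13') : 1561/468
% 6. countbox.divby(x='22/7') : 10927/10296
% 7. shelf.bind(k='raret', v='ANS') : nil
% 8. shelf.bind(k='re', v='dedru') : nil
% 9. cabinet.scanf(p='/') : [bodomu/, tekistis, vuflund]
% 10. countbox.start(x='64') : 64
% 11. shelf.names() : [hutez, raret, re, sesla, vami]
% 12. shelf.size() : 5
% 13. countbox.start(x='45/11') : 45/11
% 14. countbox.dock(x='0') : 45/11
% 15. cabinet.newfold(p='/pluz/slewos') : ToolError: no parent


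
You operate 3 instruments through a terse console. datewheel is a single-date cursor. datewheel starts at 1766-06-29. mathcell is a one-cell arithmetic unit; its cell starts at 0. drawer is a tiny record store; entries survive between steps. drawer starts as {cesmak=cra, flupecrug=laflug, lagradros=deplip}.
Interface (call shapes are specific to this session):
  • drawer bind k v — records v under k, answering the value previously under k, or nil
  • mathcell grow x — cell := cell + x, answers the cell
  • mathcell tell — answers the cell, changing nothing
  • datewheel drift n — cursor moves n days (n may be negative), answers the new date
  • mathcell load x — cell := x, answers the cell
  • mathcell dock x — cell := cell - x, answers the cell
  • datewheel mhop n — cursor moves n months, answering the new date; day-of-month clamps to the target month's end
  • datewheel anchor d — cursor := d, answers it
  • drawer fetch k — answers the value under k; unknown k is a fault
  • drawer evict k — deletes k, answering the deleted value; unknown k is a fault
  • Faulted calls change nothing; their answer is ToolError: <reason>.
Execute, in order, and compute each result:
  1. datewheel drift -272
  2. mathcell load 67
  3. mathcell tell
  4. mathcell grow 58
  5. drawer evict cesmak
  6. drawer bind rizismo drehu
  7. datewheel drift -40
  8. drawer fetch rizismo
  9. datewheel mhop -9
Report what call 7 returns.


# 1. datewheel drift(n='-272') ~> 1765-09-30
# 2. mathcell load(x='67') ~> 67
# 3. mathcell tell() ~> 67
# 4. mathcell grow(x='58') ~> 125
# 5. drawer evict(k='cesmak') ~> cra
# 6. drawer bind(k='rizismo', v='drehu') ~> nil
# 7. datewheel drift(n='-40') ~> 1765-08-21
# 8. drawer fetch(k='rizismo') ~> drehu
# 9. datewheel mhop(n='-9') ~> 1764-11-21

Answer: 1765-08-21


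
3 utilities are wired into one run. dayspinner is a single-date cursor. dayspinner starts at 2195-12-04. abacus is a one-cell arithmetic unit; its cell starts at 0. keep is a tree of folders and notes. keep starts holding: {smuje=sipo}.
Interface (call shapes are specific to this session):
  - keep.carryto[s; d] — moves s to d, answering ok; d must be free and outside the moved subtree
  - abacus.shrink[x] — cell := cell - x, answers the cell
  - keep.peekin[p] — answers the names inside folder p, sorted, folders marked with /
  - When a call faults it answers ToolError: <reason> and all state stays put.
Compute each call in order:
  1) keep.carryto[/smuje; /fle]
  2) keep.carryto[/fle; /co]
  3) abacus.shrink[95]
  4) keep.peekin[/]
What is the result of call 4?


Answer: [co]

Derivation:
Act: keep.carryto[s=/smuje; d=/fle]
Obs: ok
Act: keep.carryto[s=/fle; d=/co]
Obs: ok
Act: abacus.shrink[x=95]
Obs: -95
Act: keep.peekin[p=/]
Obs: [co]


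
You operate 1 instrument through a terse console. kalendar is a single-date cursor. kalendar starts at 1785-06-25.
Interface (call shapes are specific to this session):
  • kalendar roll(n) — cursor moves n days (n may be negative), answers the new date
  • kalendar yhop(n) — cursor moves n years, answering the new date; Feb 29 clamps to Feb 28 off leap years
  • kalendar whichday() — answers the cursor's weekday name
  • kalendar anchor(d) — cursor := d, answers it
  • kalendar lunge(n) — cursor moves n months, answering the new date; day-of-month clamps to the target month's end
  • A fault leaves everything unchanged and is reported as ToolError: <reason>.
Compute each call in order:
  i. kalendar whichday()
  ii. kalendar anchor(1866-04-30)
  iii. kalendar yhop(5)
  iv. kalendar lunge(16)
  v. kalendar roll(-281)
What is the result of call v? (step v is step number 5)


>> kalendar whichday()
<< Saturday
>> kalendar anchor(1866-04-30)
<< 1866-04-30
>> kalendar yhop(5)
<< 1871-04-30
>> kalendar lunge(16)
<< 1872-08-30
>> kalendar roll(-281)
<< 1871-11-23

Answer: 1871-11-23


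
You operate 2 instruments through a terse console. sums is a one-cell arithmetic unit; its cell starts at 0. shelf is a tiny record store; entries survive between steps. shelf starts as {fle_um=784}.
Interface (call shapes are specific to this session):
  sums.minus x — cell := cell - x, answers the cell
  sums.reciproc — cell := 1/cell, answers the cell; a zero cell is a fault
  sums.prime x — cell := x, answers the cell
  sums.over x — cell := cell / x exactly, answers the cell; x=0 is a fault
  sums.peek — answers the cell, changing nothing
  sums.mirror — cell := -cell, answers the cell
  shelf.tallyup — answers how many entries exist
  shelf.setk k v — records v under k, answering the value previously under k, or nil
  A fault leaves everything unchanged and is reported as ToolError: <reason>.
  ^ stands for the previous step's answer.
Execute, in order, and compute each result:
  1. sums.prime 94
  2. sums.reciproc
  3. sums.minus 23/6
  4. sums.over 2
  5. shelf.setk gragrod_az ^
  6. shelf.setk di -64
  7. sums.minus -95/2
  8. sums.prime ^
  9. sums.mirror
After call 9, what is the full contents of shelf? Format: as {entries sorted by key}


Answer: {di=-64, fle_um=784, gragrod_az=-539/282}

Derivation:
% sums.prime(x='94') : 94
% sums.reciproc() : 1/94
% sums.minus(x='23/6') : -539/141
% sums.over(x='2') : -539/282
% shelf.setk(k='gragrod_az', v='^') : nil
% shelf.setk(k='di', v='-64') : nil
% sums.minus(x='-95/2') : 6428/141
% sums.prime(x='^') : 6428/141
% sums.mirror() : -6428/141


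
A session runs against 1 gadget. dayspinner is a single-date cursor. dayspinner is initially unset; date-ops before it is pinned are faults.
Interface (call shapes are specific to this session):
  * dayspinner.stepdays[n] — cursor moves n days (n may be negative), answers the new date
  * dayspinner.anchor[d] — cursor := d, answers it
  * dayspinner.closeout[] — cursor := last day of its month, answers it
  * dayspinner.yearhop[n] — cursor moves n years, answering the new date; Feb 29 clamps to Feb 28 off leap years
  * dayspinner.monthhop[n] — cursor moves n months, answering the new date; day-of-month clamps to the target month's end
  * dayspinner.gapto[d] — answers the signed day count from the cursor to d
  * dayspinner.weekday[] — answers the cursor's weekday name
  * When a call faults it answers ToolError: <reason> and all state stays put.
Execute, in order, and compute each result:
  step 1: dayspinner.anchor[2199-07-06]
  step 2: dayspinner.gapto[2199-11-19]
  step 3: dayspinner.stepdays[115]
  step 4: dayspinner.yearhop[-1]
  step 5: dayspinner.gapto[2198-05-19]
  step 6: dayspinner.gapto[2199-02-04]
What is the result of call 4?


Answer: 2198-10-29

Derivation:
→ dayspinner.anchor(d→2199-07-06)
← 2199-07-06
→ dayspinner.gapto(d→2199-11-19)
← 136
→ dayspinner.stepdays(n→115)
← 2199-10-29
→ dayspinner.yearhop(n→-1)
← 2198-10-29
→ dayspinner.gapto(d→2198-05-19)
← -163
→ dayspinner.gapto(d→2199-02-04)
← 98


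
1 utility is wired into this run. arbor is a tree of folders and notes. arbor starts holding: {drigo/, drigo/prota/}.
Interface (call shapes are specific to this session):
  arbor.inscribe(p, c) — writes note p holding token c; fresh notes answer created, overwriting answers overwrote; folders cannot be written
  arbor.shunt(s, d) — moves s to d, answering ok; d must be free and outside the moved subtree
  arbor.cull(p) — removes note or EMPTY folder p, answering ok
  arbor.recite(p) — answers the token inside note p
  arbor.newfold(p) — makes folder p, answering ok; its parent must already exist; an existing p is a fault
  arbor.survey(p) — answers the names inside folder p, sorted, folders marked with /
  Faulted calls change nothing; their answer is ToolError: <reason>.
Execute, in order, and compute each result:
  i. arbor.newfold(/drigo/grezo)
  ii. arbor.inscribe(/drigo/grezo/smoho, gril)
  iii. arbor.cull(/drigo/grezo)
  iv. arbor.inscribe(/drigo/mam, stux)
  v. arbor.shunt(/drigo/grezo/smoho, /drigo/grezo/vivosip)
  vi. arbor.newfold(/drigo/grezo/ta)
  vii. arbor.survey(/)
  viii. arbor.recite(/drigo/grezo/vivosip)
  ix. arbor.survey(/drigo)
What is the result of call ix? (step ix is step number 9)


Answer: [grezo/, mam, prota/]

Derivation:
I use newfold passing p: /drigo/grezo, and observe ok.
I invoke inscribe passing p: /drigo/grezo/smoho, c: gril, giving created.
I use cull passing p: /drigo/grezo, yielding ToolError: not empty.
I try inscribe passing p: /drigo/mam, c: stux, giving created.
Invoking shunt passing s: /drigo/grezo/smoho, d: /drigo/grezo/vivosip, yielding ok.
Calling newfold passing p: /drigo/grezo/ta, → ok.
Calling survey passing p: /, → [drigo/].
I try recite passing p: /drigo/grezo/vivosip, and see gril.
Using survey passing p: /drigo, and get [grezo/, mam, prota/].


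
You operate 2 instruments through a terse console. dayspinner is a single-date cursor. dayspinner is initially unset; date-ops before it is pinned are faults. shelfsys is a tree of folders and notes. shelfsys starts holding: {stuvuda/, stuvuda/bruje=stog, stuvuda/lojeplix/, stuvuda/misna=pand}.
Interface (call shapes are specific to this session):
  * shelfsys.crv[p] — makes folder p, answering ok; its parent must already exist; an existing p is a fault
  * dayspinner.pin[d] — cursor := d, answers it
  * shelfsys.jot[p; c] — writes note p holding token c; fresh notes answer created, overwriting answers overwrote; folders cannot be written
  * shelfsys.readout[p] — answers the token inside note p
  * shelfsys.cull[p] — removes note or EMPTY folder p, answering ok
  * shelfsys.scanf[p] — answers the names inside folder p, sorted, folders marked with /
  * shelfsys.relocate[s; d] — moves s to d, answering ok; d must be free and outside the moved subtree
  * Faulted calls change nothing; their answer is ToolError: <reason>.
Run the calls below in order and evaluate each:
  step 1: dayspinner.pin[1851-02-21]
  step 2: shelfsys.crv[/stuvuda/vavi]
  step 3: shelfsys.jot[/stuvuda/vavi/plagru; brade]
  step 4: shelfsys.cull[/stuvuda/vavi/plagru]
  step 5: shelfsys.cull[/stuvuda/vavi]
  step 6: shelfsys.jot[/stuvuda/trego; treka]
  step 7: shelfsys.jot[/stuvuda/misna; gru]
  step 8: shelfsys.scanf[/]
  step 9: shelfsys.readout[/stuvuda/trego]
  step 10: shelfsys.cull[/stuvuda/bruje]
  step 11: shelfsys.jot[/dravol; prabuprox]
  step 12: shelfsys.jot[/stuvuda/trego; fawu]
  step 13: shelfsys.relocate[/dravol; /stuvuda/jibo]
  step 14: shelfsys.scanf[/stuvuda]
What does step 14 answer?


Now I run dayspinner.pin on 1851-02-21, giving 1851-02-21.
Next I call shelfsys.crv on /stuvuda/vavi, which returns ok.
Then shelfsys.jot on /stuvuda/vavi/plagru, brade, and get created.
Calling shelfsys.cull on /stuvuda/vavi/plagru, yielding ok.
Then shelfsys.cull on /stuvuda/vavi, giving ok.
I try shelfsys.jot on /stuvuda/trego, treka: created.
I try shelfsys.jot on /stuvuda/misna, gru: overwrote.
I invoke shelfsys.scanf on /, — result: [stuvuda/].
Now I run shelfsys.readout on /stuvuda/trego, yielding treka.
I use shelfsys.cull on /stuvuda/bruje, and get ok.
Calling shelfsys.jot on /dravol, prabuprox, — result: created.
I call shelfsys.jot on /stuvuda/trego, fawu, yielding overwrote.
Then shelfsys.relocate on /dravol, /stuvuda/jibo, and see ok.
I use shelfsys.scanf on /stuvuda, which returns [jibo, lojeplix/, misna, trego].

Answer: [jibo, lojeplix/, misna, trego]


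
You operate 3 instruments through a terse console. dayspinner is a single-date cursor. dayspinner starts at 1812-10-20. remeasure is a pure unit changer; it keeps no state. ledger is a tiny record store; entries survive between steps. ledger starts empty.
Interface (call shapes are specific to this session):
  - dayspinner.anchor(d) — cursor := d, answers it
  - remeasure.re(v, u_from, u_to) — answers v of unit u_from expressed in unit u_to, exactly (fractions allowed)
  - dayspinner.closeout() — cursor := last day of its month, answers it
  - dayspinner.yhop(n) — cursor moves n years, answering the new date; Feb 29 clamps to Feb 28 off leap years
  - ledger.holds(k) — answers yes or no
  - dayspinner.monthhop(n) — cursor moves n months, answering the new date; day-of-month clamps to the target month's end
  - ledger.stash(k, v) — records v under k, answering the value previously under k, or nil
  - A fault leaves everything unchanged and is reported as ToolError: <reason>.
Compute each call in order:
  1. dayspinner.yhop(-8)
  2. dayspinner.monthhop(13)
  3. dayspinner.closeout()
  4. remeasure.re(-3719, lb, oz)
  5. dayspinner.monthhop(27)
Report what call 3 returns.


Answer: 1805-11-30

Derivation:
>> yhop(n=-8)
<< 1804-10-20
>> monthhop(n=13)
<< 1805-11-20
>> closeout()
<< 1805-11-30
>> re(v=-3719, u_from=lb, u_to=oz)
<< -59504
>> monthhop(n=27)
<< 1808-02-29


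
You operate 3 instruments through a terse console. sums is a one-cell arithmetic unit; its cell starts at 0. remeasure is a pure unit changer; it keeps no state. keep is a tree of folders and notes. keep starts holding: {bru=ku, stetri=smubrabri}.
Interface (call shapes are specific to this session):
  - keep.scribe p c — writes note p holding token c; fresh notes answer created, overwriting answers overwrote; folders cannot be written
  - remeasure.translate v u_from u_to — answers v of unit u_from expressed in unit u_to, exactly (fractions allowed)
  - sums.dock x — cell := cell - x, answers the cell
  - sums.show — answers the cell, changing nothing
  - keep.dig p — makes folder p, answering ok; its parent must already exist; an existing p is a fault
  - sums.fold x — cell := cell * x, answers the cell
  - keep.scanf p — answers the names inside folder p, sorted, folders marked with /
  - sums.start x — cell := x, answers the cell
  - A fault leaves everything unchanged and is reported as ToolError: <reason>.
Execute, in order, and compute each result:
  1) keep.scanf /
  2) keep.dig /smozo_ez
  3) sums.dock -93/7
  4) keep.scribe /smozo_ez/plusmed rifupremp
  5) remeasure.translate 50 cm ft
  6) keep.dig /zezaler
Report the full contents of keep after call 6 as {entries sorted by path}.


// scanf(p→/) : [bru, stetri]
// dig(p→/smozo_ez) : ok
// dock(x→-93/7) : 93/7
// scribe(p→/smozo_ez/plusmed, c→rifupremp) : created
// translate(v→50, u_from→cm, u_to→ft) : 625/381
// dig(p→/zezaler) : ok

Answer: {bru=ku, smozo_ez/, smozo_ez/plusmed=rifupremp, stetri=smubrabri, zezaler/}


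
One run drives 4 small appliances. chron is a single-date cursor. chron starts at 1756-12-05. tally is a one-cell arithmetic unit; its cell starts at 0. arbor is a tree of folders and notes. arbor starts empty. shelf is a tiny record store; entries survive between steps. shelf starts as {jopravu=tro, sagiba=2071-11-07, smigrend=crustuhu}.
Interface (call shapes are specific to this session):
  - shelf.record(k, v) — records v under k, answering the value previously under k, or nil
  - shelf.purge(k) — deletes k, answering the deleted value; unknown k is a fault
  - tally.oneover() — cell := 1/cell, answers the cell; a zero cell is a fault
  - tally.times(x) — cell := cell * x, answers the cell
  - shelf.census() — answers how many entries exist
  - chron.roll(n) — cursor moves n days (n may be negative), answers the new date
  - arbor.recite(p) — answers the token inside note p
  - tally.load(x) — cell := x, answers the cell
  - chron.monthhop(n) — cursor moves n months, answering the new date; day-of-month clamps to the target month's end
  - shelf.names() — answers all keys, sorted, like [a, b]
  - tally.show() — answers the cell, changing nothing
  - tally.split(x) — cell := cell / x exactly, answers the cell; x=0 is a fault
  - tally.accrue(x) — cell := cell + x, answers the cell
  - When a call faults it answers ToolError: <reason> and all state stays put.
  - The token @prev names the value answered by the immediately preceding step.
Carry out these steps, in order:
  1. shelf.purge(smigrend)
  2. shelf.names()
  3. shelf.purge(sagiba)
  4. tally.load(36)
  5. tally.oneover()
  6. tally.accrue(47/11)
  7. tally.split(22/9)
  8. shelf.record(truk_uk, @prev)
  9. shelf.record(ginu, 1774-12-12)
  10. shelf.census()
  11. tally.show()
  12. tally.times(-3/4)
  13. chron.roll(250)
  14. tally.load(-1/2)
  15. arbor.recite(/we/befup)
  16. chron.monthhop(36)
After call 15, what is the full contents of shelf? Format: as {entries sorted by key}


→ shelf.purge(k→smigrend)
← crustuhu
→ shelf.names()
← [jopravu, sagiba]
→ shelf.purge(k→sagiba)
← 2071-11-07
→ tally.load(x→36)
← 36
→ tally.oneover()
← 1/36
→ tally.accrue(x→47/11)
← 1703/396
→ tally.split(x→22/9)
← 1703/968
→ shelf.record(k→truk_uk, v→@prev)
← nil
→ shelf.record(k→ginu, v→1774-12-12)
← nil
→ shelf.census()
← 3
→ tally.show()
← 1703/968
→ tally.times(x→-3/4)
← -5109/3872
→ chron.roll(n→250)
← 1757-08-12
→ tally.load(x→-1/2)
← -1/2
→ arbor.recite(p→/we/befup)
← ToolError: not found
→ chron.monthhop(n→36)
← 1760-08-12

Answer: {ginu=1774-12-12, jopravu=tro, truk_uk=1703/968}


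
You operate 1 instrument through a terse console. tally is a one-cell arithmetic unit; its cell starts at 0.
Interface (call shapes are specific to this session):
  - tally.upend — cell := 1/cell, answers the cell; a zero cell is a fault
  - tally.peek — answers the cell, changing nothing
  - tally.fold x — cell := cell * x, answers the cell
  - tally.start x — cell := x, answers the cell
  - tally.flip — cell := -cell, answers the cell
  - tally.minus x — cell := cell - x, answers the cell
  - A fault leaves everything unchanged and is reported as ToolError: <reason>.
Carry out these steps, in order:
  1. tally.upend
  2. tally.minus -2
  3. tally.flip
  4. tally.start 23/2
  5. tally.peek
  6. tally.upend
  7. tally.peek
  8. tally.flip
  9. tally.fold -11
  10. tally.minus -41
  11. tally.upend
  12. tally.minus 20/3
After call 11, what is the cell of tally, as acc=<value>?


Answer: acc=23/965

Derivation:
CALL upend[]
RET  ToolError: reciprocal of zero
CALL minus[x=-2]
RET  2
CALL flip[]
RET  -2
CALL start[x=23/2]
RET  23/2
CALL peek[]
RET  23/2
CALL upend[]
RET  2/23
CALL peek[]
RET  2/23
CALL flip[]
RET  -2/23
CALL fold[x=-11]
RET  22/23
CALL minus[x=-41]
RET  965/23
CALL upend[]
RET  23/965
CALL minus[x=20/3]
RET  -19231/2895


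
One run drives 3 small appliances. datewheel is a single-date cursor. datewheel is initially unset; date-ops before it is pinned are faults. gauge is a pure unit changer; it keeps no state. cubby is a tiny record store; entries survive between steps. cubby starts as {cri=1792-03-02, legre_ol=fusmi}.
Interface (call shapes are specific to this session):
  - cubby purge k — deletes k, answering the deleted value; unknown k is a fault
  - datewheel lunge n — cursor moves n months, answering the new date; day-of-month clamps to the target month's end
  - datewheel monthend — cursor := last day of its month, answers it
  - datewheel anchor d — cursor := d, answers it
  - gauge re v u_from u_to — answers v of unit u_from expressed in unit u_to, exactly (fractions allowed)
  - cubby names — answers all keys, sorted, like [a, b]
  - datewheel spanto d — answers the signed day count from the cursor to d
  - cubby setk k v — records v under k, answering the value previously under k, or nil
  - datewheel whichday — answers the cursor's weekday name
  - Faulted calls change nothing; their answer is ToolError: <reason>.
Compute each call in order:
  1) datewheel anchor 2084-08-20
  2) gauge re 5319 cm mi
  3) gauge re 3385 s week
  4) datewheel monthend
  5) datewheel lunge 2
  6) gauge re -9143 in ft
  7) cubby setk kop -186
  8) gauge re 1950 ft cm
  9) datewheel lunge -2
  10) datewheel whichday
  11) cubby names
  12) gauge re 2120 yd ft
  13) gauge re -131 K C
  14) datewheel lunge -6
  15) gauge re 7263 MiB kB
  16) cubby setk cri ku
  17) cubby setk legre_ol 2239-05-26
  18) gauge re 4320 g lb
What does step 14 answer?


I try datewheel anchor passing d='2084-08-20', yielding 2084-08-20.
Using gauge re passing v='5319', u_from='cm', u_to='mi', which returns 2955/89408.
Next I call gauge re passing v='3385', u_from='s', u_to='week', → 677/120960.
I call datewheel monthend, — result: 2084-08-31.
Using datewheel lunge passing n='2': 2084-10-31.
Using gauge re passing v='-9143', u_from='in', u_to='ft', which returns -9143/12.
Then cubby setk passing k='kop', v='-186': nil.
Calling gauge re passing v='1950', u_from='ft', u_to='cm', yielding 59436.
Next I call datewheel lunge passing n='-2', and see 2084-08-31.
Invoking datewheel whichday(), and observe Thursday.
Then cubby names: [cri, kop, legre_ol].
Using gauge re passing v='2120', u_from='yd', u_to='ft', and observe 6360.
I use gauge re passing v='-131', u_from='K', u_to='C', — result: -8083/20.
Using datewheel lunge passing n='-6', and get 2084-02-29.
Calling gauge re passing v='7263', u_from='MiB', u_to='kB', giving 951975936/125.
Calling cubby setk passing k='cri', v='ku', which returns 1792-03-02.
Then cubby setk passing k='legre_ol', v='2239-05-26', → fusmi.
I call gauge re passing v='4320', u_from='g', u_to='lb', → 432000000/45359237.

Answer: 2084-02-29


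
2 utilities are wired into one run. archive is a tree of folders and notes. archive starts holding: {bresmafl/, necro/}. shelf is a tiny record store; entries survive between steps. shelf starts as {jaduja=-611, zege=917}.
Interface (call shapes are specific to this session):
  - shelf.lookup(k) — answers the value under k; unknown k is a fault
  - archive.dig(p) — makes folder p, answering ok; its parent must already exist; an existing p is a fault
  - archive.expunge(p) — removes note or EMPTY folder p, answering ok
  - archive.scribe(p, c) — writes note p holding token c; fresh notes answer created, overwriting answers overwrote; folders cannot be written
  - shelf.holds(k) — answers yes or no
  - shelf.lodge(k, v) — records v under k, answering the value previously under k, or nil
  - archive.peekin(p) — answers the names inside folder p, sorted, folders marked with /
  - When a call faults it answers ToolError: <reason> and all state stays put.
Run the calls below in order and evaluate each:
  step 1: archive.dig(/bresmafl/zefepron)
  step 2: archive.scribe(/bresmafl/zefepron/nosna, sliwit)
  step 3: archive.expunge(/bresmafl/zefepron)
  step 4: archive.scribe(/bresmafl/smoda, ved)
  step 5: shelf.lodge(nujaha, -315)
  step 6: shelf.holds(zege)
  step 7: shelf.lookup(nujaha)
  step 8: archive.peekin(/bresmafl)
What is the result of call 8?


Answer: [smoda, zefepron/]

Derivation:
·→ archive.dig(p=/bresmafl/zefepron)
·← ok
·→ archive.scribe(p=/bresmafl/zefepron/nosna, c=sliwit)
·← created
·→ archive.expunge(p=/bresmafl/zefepron)
·← ToolError: not empty
·→ archive.scribe(p=/bresmafl/smoda, c=ved)
·← created
·→ shelf.lodge(k=nujaha, v=-315)
·← nil
·→ shelf.holds(k=zege)
·← yes
·→ shelf.lookup(k=nujaha)
·← -315
·→ archive.peekin(p=/bresmafl)
·← [smoda, zefepron/]


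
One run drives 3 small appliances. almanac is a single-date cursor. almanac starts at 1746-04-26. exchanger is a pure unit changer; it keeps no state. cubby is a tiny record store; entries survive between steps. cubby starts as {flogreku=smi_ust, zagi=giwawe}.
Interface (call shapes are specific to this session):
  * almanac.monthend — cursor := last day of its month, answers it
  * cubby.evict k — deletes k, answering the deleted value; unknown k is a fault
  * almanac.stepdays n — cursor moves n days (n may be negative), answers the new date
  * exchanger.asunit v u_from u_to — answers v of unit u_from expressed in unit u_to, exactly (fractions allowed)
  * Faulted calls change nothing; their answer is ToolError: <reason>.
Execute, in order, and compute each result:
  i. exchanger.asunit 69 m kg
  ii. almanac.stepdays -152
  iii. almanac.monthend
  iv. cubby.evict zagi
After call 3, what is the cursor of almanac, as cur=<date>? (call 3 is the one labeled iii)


~$ exchanger.asunit v: 69 u_from: m u_to: kg
  ToolError: incompatible units
~$ almanac.stepdays n: -152
  1745-11-25
~$ almanac.monthend
  1745-11-30
~$ cubby.evict k: zagi
  giwawe

Answer: cur=1745-11-30


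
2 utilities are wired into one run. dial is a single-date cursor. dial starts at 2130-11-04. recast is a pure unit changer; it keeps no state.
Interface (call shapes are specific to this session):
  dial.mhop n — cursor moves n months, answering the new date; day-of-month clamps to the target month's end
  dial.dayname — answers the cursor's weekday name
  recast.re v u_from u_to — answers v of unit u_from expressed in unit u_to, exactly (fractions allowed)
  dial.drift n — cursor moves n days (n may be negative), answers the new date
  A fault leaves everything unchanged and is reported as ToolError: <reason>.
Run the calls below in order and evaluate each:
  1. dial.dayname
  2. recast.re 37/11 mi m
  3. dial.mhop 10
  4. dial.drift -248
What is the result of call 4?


-> dial.dayname()
<- Saturday
-> recast.re(v=37/11, u_from=mi, u_to=m)
<- 676656/125
-> dial.mhop(n=10)
<- 2131-09-04
-> dial.drift(n=-248)
<- 2130-12-30

Answer: 2130-12-30


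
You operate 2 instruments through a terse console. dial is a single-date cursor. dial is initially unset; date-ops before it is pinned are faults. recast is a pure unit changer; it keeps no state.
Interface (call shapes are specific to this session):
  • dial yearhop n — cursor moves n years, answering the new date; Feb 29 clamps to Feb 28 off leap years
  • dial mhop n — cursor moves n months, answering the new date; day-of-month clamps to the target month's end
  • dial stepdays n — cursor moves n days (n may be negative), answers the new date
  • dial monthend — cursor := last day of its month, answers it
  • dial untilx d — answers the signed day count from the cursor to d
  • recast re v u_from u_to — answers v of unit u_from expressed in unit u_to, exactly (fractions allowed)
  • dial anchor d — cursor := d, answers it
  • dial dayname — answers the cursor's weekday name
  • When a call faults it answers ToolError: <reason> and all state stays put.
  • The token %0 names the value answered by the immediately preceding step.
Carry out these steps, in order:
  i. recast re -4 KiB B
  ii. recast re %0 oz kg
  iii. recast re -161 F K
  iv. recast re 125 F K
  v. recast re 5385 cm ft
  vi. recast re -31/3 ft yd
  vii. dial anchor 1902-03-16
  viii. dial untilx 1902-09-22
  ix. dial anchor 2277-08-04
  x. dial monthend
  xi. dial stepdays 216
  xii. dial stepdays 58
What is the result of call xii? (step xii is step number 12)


> recast re v: -4 u_from: KiB u_to: B
[out] -4096
> recast re v: %0 u_from: oz u_to: kg
[out] -45359237/390625
> recast re v: -161 u_from: F u_to: K
[out] 29867/180
> recast re v: 125 u_from: F u_to: K
[out] 19489/60
> recast re v: 5385 u_from: cm u_to: ft
[out] 44875/254
> recast re v: -31/3 u_from: ft u_to: yd
[out] -31/9
> dial anchor d: 1902-03-16
[out] 1902-03-16
> dial untilx d: 1902-09-22
[out] 190
> dial anchor d: 2277-08-04
[out] 2277-08-04
> dial monthend
[out] 2277-08-31
> dial stepdays n: 216
[out] 2278-04-04
> dial stepdays n: 58
[out] 2278-06-01

Answer: 2278-06-01


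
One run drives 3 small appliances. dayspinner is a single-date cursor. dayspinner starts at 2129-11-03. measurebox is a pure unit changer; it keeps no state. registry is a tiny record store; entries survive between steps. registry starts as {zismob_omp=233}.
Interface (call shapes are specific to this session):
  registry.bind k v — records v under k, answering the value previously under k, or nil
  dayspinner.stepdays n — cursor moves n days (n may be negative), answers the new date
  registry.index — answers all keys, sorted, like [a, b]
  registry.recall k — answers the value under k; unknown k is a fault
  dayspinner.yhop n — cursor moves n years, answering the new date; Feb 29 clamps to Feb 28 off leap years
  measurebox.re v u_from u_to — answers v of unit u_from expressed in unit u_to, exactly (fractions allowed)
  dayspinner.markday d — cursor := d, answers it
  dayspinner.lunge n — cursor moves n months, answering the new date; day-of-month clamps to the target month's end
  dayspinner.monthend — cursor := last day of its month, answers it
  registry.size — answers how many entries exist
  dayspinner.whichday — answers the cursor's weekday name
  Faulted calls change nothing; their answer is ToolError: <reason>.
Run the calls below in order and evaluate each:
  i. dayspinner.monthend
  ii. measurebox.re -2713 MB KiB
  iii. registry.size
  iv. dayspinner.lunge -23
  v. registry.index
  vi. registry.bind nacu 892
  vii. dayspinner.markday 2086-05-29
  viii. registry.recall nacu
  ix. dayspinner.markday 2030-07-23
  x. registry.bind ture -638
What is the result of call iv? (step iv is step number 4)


~$ monthend
:: 2129-11-30
~$ re v=-2713 u_from=MB u_to=KiB
:: -42390625/16
~$ size
:: 1
~$ lunge n=-23
:: 2127-12-30
~$ index
:: [zismob_omp]
~$ bind k=nacu v=892
:: nil
~$ markday d=2086-05-29
:: 2086-05-29
~$ recall k=nacu
:: 892
~$ markday d=2030-07-23
:: 2030-07-23
~$ bind k=ture v=-638
:: nil

Answer: 2127-12-30


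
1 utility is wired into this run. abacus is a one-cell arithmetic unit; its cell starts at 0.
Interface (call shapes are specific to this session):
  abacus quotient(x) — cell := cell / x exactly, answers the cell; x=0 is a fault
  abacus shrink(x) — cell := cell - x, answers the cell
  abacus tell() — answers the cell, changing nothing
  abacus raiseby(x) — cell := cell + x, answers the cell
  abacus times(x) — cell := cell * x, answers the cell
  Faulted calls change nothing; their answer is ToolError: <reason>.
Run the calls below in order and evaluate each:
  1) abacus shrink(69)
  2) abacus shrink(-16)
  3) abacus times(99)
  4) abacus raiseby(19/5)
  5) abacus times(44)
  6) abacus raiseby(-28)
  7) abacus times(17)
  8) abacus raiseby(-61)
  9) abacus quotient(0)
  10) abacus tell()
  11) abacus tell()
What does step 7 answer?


Act: abacus shrink[x: 69]
Obs: -69
Act: abacus shrink[x: -16]
Obs: -53
Act: abacus times[x: 99]
Obs: -5247
Act: abacus raiseby[x: 19/5]
Obs: -26216/5
Act: abacus times[x: 44]
Obs: -1153504/5
Act: abacus raiseby[x: -28]
Obs: -1153644/5
Act: abacus times[x: 17]
Obs: -19611948/5
Act: abacus raiseby[x: -61]
Obs: -19612253/5
Act: abacus quotient[x: 0]
Obs: ToolError: division by zero
Act: abacus tell[]
Obs: -19612253/5
Act: abacus tell[]
Obs: -19612253/5

Answer: -19611948/5


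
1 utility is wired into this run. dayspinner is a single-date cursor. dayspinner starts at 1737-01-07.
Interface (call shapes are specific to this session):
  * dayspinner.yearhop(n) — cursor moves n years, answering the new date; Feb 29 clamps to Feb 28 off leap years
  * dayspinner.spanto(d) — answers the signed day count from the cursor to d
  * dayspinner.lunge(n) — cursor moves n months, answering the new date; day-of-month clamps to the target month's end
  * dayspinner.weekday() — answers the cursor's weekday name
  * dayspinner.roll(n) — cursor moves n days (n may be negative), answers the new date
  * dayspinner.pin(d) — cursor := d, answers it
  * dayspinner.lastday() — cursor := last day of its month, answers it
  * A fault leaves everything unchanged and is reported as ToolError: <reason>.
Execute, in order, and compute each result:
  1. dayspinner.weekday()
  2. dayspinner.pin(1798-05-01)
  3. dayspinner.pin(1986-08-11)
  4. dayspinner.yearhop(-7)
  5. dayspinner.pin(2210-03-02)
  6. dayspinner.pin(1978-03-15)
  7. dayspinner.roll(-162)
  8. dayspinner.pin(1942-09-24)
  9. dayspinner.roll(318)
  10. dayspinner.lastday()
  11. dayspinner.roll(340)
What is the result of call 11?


Answer: 1944-08-05

Derivation:
$ dayspinner.weekday
:: Monday
$ dayspinner.pin d='1798-05-01'
:: 1798-05-01
$ dayspinner.pin d='1986-08-11'
:: 1986-08-11
$ dayspinner.yearhop n='-7'
:: 1979-08-11
$ dayspinner.pin d='2210-03-02'
:: 2210-03-02
$ dayspinner.pin d='1978-03-15'
:: 1978-03-15
$ dayspinner.roll n='-162'
:: 1977-10-04
$ dayspinner.pin d='1942-09-24'
:: 1942-09-24
$ dayspinner.roll n='318'
:: 1943-08-08
$ dayspinner.lastday
:: 1943-08-31
$ dayspinner.roll n='340'
:: 1944-08-05


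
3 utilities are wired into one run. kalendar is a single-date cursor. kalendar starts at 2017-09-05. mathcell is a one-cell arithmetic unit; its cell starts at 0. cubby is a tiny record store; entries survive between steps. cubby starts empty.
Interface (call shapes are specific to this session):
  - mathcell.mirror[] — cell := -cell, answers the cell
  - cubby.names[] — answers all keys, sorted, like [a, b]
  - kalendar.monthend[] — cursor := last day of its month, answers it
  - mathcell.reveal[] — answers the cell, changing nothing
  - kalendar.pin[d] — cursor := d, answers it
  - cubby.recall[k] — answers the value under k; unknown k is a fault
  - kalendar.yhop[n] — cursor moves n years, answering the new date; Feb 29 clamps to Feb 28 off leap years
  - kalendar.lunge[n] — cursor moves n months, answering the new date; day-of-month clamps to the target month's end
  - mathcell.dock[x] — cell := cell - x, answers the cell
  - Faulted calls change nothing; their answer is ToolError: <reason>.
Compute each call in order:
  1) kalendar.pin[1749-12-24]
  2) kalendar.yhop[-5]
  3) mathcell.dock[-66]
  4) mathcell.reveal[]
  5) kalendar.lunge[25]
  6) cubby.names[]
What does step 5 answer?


Answer: 1747-01-24

Derivation:
I try pin using d=1749-12-24, and get 1749-12-24.
Calling yhop using n=-5, and observe 1744-12-24.
Then dock using x=-66, → 66.
Now I run reveal(), — result: 66.
I use lunge using n=25: 1747-01-24.
Then names: [].


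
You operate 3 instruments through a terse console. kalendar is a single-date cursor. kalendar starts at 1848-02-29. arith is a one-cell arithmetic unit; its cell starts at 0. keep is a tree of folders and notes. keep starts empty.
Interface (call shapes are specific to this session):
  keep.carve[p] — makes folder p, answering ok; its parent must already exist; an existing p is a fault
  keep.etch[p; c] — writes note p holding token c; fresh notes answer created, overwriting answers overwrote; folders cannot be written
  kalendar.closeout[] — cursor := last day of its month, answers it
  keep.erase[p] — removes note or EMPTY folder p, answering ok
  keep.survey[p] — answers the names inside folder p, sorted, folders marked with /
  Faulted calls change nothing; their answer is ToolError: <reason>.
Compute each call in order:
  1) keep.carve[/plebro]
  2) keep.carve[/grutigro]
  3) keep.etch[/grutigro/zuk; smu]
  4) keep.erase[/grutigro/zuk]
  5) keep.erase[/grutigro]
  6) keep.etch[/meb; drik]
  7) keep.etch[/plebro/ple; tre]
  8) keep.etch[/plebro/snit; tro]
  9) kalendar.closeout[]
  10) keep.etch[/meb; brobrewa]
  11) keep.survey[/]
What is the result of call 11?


// keep.carve(p→/plebro) : ok
// keep.carve(p→/grutigro) : ok
// keep.etch(p→/grutigro/zuk, c→smu) : created
// keep.erase(p→/grutigro/zuk) : ok
// keep.erase(p→/grutigro) : ok
// keep.etch(p→/meb, c→drik) : created
// keep.etch(p→/plebro/ple, c→tre) : created
// keep.etch(p→/plebro/snit, c→tro) : created
// kalendar.closeout() : 1848-02-29
// keep.etch(p→/meb, c→brobrewa) : overwrote
// keep.survey(p→/) : [meb, plebro/]

Answer: [meb, plebro/]


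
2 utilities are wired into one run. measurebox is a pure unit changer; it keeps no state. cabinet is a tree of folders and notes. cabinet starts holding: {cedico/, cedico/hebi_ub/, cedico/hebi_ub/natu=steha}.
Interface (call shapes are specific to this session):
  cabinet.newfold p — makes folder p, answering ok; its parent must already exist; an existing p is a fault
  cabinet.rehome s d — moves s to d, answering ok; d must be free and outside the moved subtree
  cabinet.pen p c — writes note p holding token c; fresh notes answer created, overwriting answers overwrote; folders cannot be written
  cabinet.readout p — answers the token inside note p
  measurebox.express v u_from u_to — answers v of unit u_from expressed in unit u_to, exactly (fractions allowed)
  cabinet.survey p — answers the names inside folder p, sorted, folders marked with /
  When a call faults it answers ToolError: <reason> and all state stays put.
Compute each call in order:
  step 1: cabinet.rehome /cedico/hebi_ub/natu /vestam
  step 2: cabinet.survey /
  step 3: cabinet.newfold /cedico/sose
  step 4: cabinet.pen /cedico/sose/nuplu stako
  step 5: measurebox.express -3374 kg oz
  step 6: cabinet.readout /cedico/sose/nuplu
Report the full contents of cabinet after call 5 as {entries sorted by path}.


-- 1. cabinet.rehome(s='/cedico/hebi_ub/natu', d='/vestam') : ok
-- 2. cabinet.survey(p='/') : [cedico/, vestam]
-- 3. cabinet.newfold(p='/cedico/sose') : ok
-- 4. cabinet.pen(p='/cedico/sose/nuplu', c='stako') : created
-- 5. measurebox.express(v='-3374', u_from='kg', u_to='oz') : -771200000000/6479891
-- 6. cabinet.readout(p='/cedico/sose/nuplu') : stako

Answer: {cedico/, cedico/hebi_ub/, cedico/sose/, cedico/sose/nuplu=stako, vestam=steha}


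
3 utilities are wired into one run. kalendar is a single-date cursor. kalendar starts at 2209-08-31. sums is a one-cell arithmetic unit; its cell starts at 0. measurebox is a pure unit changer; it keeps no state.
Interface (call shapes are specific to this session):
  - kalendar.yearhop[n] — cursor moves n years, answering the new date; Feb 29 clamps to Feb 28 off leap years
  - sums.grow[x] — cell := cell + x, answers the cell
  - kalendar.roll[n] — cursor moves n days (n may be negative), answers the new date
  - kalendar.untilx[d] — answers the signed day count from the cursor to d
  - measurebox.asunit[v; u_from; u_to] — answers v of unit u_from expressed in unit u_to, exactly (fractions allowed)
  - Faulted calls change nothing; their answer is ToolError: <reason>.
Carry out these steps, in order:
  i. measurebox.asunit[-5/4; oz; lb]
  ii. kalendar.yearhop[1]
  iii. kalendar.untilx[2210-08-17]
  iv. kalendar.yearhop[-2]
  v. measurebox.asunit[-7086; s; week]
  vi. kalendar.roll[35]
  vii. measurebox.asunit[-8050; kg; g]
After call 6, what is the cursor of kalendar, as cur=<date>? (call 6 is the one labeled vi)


% measurebox.asunit v: -5/4 u_from: oz u_to: lb
[out] -5/64
% kalendar.yearhop n: 1
[out] 2210-08-31
% kalendar.untilx d: 2210-08-17
[out] -14
% kalendar.yearhop n: -2
[out] 2208-08-31
% measurebox.asunit v: -7086 u_from: s u_to: week
[out] -1181/100800
% kalendar.roll n: 35
[out] 2208-10-05
% measurebox.asunit v: -8050 u_from: kg u_to: g
[out] -8050000

Answer: cur=2208-10-05
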